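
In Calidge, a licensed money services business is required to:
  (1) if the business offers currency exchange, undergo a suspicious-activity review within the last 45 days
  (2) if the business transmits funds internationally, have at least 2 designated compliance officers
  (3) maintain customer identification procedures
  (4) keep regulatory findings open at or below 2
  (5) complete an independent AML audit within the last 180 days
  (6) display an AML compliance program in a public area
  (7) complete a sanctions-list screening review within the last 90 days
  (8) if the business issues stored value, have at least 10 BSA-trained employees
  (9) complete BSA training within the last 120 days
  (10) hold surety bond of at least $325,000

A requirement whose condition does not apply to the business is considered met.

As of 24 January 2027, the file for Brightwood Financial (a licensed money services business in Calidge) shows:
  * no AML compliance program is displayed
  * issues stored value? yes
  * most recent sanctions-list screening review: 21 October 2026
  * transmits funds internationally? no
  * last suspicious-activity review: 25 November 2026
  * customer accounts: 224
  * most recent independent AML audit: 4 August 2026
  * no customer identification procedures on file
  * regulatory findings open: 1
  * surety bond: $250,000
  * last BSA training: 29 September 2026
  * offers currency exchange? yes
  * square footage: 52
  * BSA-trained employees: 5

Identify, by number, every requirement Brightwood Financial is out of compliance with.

1, 3, 6, 7, 8, 10

1. condition 'offers currency exchange' holds; suspicious-activity review 60 days ago vs limit 45 → not met
2. condition 'transmits funds internationally' does not hold → requirement n/a → met
3. customer identification procedures absent → not met
4. regulatory findings open 1 ≤ 2 → met
5. independent AML audit 173 days ago vs limit 180 → met
6. AML compliance program absent → not met
7. sanctions-list screening review 95 days ago vs limit 90 → not met
8. condition 'issues stored value' holds; BSA-trained employees 5 < 10 → not met
9. BSA training 117 days ago vs limit 120 → met
10. surety bond $250,000 < $325,000 → not met
Not met: 1, 3, 6, 7, 8, 10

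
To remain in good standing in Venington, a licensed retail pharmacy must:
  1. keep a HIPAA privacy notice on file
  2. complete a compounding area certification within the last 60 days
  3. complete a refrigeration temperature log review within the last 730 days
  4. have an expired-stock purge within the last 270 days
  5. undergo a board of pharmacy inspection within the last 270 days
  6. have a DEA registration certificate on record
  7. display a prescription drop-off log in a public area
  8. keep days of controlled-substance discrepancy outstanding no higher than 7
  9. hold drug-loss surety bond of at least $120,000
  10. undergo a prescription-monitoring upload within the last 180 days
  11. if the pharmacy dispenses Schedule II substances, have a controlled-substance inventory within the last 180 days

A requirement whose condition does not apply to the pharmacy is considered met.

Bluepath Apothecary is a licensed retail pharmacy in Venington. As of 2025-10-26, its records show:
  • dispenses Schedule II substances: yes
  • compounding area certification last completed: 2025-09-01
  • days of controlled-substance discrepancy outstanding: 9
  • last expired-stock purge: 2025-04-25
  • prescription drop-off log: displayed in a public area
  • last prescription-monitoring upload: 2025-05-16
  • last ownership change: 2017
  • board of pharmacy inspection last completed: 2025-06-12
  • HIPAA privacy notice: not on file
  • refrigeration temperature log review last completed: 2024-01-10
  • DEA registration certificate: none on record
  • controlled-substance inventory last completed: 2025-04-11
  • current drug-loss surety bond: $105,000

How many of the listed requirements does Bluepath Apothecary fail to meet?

5

1. HIPAA privacy notice absent → not met
2. compounding area certification 55 days ago vs limit 60 → met
3. refrigeration temperature log review 655 days ago vs limit 730 → met
4. expired-stock purge 184 days ago vs limit 270 → met
5. board of pharmacy inspection 136 days ago vs limit 270 → met
6. DEA registration certificate absent → not met
7. prescription drop-off log present → met
8. days of controlled-substance discrepancy outstanding 9 > 7 → not met
9. drug-loss surety bond $105,000 < $120,000 → not met
10. prescription-monitoring upload 163 days ago vs limit 180 → met
11. condition 'dispenses Schedule II substances' holds; controlled-substance inventory 198 days ago vs limit 180 → not met
Not met: 5 of 11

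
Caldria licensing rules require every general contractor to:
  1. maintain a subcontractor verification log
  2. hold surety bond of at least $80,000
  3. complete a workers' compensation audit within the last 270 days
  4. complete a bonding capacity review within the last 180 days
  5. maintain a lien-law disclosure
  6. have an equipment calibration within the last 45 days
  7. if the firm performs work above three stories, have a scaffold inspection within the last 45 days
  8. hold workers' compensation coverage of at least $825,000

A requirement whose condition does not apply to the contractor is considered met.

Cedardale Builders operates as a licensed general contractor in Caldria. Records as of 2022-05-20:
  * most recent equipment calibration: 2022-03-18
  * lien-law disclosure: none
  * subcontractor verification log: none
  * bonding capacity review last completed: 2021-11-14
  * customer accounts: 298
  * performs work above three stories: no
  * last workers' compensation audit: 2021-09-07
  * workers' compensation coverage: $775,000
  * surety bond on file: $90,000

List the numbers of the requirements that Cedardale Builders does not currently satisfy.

1, 4, 5, 6, 8

1. subcontractor verification log absent → not met
2. surety bond $90,000 ≥ $80,000 → met
3. workers' compensation audit 255 days ago vs limit 270 → met
4. bonding capacity review 187 days ago vs limit 180 → not met
5. lien-law disclosure absent → not met
6. equipment calibration 63 days ago vs limit 45 → not met
7. condition 'performs work above three stories' does not hold → requirement n/a → met
8. workers' compensation coverage $775,000 < $825,000 → not met
Not met: 1, 4, 5, 6, 8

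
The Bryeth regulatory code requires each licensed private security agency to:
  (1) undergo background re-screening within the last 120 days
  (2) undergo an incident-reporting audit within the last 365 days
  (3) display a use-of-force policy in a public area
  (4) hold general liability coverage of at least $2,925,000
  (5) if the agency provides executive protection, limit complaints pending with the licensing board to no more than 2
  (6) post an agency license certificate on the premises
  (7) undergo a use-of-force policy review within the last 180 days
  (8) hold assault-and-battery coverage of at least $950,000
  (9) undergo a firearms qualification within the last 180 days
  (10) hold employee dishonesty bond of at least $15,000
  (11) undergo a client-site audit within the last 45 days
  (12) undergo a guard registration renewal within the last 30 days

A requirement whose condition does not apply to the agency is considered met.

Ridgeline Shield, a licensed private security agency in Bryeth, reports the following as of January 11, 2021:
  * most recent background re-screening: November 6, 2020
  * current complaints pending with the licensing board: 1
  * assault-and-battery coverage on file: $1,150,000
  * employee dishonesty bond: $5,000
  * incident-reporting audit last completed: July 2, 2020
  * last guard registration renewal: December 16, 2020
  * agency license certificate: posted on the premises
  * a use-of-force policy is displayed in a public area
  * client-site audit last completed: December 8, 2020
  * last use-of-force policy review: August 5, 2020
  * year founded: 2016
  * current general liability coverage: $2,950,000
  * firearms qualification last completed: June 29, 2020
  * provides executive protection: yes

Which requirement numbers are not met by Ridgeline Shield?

1. background re-screening 66 days ago vs limit 120 → met
2. incident-reporting audit 193 days ago vs limit 365 → met
3. use-of-force policy present → met
4. general liability coverage $2,950,000 ≥ $2,925,000 → met
5. condition 'provides executive protection' holds; complaints pending with the licensing board 1 ≤ 2 → met
6. agency license certificate present → met
7. use-of-force policy review 159 days ago vs limit 180 → met
8. assault-and-battery coverage $1,150,000 ≥ $950,000 → met
9. firearms qualification 196 days ago vs limit 180 → not met
10. employee dishonesty bond $5,000 < $15,000 → not met
11. client-site audit 34 days ago vs limit 45 → met
12. guard registration renewal 26 days ago vs limit 30 → met
Not met: 9, 10

9, 10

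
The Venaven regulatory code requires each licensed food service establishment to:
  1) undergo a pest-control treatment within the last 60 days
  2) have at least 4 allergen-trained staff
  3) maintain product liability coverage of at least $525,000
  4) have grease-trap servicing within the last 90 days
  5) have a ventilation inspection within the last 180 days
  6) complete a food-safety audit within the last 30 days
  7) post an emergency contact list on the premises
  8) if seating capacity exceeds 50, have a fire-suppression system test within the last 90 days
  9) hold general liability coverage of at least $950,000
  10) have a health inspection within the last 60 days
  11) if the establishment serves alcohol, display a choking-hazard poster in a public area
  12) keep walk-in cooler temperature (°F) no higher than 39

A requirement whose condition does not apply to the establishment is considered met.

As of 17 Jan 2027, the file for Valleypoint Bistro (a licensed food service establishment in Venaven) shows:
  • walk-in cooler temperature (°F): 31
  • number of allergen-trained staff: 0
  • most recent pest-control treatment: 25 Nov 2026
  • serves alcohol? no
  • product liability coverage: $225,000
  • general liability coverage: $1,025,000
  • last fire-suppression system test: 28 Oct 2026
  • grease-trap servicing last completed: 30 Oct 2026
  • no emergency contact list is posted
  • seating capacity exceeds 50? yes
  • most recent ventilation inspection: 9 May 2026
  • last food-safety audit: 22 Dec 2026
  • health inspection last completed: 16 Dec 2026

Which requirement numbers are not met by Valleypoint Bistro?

1. pest-control treatment 53 days ago vs limit 60 → met
2. allergen-trained staff 0 < 4 → not met
3. product liability coverage $225,000 < $525,000 → not met
4. grease-trap servicing 79 days ago vs limit 90 → met
5. ventilation inspection 253 days ago vs limit 180 → not met
6. food-safety audit 26 days ago vs limit 30 → met
7. emergency contact list absent → not met
8. condition 'seating capacity exceeds 50' holds; fire-suppression system test 81 days ago vs limit 90 → met
9. general liability coverage $1,025,000 ≥ $950,000 → met
10. health inspection 32 days ago vs limit 60 → met
11. condition 'serves alcohol' does not hold → requirement n/a → met
12. walk-in cooler temperature (°F) 31 ≤ 39 → met
Not met: 2, 3, 5, 7

2, 3, 5, 7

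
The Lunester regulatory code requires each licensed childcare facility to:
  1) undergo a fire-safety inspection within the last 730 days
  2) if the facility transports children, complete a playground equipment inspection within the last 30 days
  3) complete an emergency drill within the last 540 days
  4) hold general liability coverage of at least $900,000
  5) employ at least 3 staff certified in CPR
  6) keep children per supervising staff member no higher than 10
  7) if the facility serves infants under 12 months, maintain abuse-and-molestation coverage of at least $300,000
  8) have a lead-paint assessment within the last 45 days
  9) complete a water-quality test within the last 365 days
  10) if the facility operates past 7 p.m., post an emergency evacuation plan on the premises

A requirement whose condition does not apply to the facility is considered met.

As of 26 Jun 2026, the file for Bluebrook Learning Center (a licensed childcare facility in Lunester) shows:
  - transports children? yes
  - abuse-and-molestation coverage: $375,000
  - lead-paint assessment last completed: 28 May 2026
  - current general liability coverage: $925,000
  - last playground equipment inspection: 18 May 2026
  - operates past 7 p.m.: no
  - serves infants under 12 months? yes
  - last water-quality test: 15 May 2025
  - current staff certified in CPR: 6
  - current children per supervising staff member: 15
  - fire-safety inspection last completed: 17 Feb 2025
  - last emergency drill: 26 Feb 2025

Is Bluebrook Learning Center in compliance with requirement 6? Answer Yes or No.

6. children per supervising staff member 15 > 10 → not met

No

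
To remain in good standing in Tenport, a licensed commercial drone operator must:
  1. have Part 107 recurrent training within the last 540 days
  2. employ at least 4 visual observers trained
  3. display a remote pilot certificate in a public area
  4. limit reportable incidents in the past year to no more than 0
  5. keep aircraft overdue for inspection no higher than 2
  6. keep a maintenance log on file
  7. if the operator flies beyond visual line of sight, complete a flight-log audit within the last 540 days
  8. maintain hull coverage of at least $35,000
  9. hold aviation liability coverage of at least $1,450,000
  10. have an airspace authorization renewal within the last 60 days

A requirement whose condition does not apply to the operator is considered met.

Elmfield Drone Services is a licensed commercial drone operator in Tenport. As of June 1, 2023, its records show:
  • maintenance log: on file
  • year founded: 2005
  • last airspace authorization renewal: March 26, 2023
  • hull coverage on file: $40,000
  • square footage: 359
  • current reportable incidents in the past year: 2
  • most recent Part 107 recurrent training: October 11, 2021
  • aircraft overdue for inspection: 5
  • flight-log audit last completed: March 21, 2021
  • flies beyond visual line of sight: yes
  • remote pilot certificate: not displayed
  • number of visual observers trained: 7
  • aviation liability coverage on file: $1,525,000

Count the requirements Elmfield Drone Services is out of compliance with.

6

1. Part 107 recurrent training 598 days ago vs limit 540 → not met
2. visual observers trained 7 ≥ 4 → met
3. remote pilot certificate absent → not met
4. reportable incidents in the past year 2 > 0 → not met
5. aircraft overdue for inspection 5 > 2 → not met
6. maintenance log present → met
7. condition 'flies beyond visual line of sight' holds; flight-log audit 802 days ago vs limit 540 → not met
8. hull coverage $40,000 ≥ $35,000 → met
9. aviation liability coverage $1,525,000 ≥ $1,450,000 → met
10. airspace authorization renewal 67 days ago vs limit 60 → not met
Not met: 6 of 10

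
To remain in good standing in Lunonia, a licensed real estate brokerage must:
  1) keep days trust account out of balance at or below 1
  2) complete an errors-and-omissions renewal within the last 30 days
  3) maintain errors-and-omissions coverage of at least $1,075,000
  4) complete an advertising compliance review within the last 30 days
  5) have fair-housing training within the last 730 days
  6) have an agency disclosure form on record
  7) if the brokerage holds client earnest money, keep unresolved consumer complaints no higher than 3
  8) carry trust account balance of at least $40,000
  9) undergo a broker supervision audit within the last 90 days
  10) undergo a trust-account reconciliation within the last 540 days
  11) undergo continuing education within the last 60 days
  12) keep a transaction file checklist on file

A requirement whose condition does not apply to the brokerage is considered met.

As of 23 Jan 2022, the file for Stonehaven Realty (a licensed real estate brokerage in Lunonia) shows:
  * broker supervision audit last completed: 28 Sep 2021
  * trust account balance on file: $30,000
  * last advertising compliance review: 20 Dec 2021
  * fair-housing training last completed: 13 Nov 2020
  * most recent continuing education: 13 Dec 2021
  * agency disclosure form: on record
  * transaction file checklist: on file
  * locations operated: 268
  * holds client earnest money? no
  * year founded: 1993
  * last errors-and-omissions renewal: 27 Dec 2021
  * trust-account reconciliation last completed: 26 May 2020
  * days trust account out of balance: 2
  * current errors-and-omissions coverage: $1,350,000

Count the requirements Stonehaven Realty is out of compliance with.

5

1. days trust account out of balance 2 > 1 → not met
2. errors-and-omissions renewal 27 days ago vs limit 30 → met
3. errors-and-omissions coverage $1,350,000 ≥ $1,075,000 → met
4. advertising compliance review 34 days ago vs limit 30 → not met
5. fair-housing training 436 days ago vs limit 730 → met
6. agency disclosure form present → met
7. condition 'holds client earnest money' does not hold → requirement n/a → met
8. trust account balance $30,000 < $40,000 → not met
9. broker supervision audit 117 days ago vs limit 90 → not met
10. trust-account reconciliation 607 days ago vs limit 540 → not met
11. continuing education 41 days ago vs limit 60 → met
12. transaction file checklist present → met
Not met: 5 of 12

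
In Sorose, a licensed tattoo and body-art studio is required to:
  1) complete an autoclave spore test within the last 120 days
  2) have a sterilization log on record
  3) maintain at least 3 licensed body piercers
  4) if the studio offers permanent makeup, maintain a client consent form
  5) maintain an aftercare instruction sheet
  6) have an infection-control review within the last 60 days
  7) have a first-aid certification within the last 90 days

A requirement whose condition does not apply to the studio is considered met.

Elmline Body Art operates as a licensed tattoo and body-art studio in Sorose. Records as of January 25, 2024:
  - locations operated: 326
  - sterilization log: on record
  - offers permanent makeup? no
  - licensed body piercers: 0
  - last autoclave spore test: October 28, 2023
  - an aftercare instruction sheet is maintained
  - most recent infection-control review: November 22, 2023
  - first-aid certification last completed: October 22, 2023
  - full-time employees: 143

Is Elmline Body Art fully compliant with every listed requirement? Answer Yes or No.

No

1. autoclave spore test 89 days ago vs limit 120 → met
2. sterilization log present → met
3. licensed body piercers 0 < 3 → not met
4. condition 'offers permanent makeup' does not hold → requirement n/a → met
5. aftercare instruction sheet present → met
6. infection-control review 64 days ago vs limit 60 → not met
7. first-aid certification 95 days ago vs limit 90 → not met
Not met: 3, 6, 7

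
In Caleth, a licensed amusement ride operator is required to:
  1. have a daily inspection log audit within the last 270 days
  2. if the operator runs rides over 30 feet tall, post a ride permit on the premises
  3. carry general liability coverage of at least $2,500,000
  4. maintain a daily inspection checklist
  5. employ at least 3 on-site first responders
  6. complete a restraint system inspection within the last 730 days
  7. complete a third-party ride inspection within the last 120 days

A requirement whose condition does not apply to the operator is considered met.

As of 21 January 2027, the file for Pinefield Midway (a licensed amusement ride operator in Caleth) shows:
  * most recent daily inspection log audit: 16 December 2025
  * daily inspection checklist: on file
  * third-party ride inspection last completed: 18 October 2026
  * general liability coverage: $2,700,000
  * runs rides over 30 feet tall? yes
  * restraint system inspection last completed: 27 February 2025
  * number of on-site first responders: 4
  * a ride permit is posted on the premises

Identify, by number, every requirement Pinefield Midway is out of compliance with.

1

1. daily inspection log audit 401 days ago vs limit 270 → not met
2. condition 'runs rides over 30 feet tall' holds; ride permit present → met
3. general liability coverage $2,700,000 ≥ $2,500,000 → met
4. daily inspection checklist present → met
5. on-site first responders 4 ≥ 3 → met
6. restraint system inspection 693 days ago vs limit 730 → met
7. third-party ride inspection 95 days ago vs limit 120 → met
Not met: 1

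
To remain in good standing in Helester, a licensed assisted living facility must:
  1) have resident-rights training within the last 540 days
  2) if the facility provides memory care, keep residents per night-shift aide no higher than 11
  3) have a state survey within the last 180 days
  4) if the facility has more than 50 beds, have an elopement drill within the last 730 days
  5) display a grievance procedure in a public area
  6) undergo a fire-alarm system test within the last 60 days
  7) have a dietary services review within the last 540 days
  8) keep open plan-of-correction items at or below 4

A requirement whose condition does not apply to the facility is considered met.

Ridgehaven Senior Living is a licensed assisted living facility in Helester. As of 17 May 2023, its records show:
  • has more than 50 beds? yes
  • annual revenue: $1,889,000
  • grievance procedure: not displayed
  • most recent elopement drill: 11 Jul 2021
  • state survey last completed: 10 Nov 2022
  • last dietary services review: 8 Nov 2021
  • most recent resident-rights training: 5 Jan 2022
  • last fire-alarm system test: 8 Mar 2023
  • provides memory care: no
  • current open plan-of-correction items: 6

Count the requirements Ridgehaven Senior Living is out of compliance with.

1. resident-rights training 497 days ago vs limit 540 → met
2. condition 'provides memory care' does not hold → requirement n/a → met
3. state survey 188 days ago vs limit 180 → not met
4. condition 'has more than 50 beds' holds; elopement drill 675 days ago vs limit 730 → met
5. grievance procedure absent → not met
6. fire-alarm system test 70 days ago vs limit 60 → not met
7. dietary services review 555 days ago vs limit 540 → not met
8. open plan-of-correction items 6 > 4 → not met
Not met: 5 of 8

5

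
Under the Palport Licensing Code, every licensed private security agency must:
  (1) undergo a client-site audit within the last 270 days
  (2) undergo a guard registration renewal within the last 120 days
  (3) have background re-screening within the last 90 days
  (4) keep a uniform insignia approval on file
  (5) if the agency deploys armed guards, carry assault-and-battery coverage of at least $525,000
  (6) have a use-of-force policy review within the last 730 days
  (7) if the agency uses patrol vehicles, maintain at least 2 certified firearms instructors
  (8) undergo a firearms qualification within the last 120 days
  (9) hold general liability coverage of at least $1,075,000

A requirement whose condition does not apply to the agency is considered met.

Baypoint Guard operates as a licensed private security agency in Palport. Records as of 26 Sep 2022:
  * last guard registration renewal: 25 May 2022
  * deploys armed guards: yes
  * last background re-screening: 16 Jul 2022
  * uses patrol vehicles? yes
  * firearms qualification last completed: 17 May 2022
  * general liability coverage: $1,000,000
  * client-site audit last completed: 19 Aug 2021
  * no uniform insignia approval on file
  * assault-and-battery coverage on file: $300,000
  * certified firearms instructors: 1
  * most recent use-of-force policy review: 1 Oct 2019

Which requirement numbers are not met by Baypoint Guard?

1, 2, 4, 5, 6, 7, 8, 9

1. client-site audit 403 days ago vs limit 270 → not met
2. guard registration renewal 124 days ago vs limit 120 → not met
3. background re-screening 72 days ago vs limit 90 → met
4. uniform insignia approval absent → not met
5. condition 'deploys armed guards' holds; assault-and-battery coverage $300,000 < $525,000 → not met
6. use-of-force policy review 1091 days ago vs limit 730 → not met
7. condition 'uses patrol vehicles' holds; certified firearms instructors 1 < 2 → not met
8. firearms qualification 132 days ago vs limit 120 → not met
9. general liability coverage $1,000,000 < $1,075,000 → not met
Not met: 1, 2, 4, 5, 6, 7, 8, 9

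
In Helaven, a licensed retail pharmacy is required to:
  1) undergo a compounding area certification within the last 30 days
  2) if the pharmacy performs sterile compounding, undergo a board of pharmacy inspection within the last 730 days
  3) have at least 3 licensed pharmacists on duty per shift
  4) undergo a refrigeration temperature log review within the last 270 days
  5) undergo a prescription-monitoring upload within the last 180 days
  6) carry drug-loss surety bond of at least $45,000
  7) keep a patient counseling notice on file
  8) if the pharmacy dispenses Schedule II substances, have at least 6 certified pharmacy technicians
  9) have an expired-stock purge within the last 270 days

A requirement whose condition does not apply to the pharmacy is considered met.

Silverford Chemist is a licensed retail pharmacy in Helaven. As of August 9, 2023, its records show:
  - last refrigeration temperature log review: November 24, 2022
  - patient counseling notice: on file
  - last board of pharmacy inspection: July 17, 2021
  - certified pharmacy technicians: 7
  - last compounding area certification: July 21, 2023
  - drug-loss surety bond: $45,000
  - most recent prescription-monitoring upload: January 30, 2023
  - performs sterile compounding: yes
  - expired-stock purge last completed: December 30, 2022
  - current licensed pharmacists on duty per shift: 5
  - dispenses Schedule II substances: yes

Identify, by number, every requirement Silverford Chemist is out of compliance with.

2, 5

1. compounding area certification 19 days ago vs limit 30 → met
2. condition 'performs sterile compounding' holds; board of pharmacy inspection 753 days ago vs limit 730 → not met
3. licensed pharmacists on duty per shift 5 ≥ 3 → met
4. refrigeration temperature log review 258 days ago vs limit 270 → met
5. prescription-monitoring upload 191 days ago vs limit 180 → not met
6. drug-loss surety bond $45,000 ≥ $45,000 → met
7. patient counseling notice present → met
8. condition 'dispenses Schedule II substances' holds; certified pharmacy technicians 7 ≥ 6 → met
9. expired-stock purge 222 days ago vs limit 270 → met
Not met: 2, 5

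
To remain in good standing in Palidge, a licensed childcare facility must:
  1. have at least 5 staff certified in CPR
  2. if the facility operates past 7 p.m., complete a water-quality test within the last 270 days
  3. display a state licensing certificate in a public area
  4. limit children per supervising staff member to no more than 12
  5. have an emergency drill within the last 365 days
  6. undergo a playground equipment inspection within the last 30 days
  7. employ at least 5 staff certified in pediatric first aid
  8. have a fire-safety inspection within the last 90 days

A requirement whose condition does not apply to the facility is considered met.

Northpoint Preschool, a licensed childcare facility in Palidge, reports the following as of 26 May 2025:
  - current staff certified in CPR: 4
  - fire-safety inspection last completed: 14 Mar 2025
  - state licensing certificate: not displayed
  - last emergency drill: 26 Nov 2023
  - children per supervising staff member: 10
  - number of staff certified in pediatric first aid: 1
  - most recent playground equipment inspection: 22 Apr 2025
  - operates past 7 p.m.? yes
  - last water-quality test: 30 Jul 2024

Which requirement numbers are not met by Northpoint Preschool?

1. staff certified in CPR 4 < 5 → not met
2. condition 'operates past 7 p.m.' holds; water-quality test 300 days ago vs limit 270 → not met
3. state licensing certificate absent → not met
4. children per supervising staff member 10 ≤ 12 → met
5. emergency drill 547 days ago vs limit 365 → not met
6. playground equipment inspection 34 days ago vs limit 30 → not met
7. staff certified in pediatric first aid 1 < 5 → not met
8. fire-safety inspection 73 days ago vs limit 90 → met
Not met: 1, 2, 3, 5, 6, 7

1, 2, 3, 5, 6, 7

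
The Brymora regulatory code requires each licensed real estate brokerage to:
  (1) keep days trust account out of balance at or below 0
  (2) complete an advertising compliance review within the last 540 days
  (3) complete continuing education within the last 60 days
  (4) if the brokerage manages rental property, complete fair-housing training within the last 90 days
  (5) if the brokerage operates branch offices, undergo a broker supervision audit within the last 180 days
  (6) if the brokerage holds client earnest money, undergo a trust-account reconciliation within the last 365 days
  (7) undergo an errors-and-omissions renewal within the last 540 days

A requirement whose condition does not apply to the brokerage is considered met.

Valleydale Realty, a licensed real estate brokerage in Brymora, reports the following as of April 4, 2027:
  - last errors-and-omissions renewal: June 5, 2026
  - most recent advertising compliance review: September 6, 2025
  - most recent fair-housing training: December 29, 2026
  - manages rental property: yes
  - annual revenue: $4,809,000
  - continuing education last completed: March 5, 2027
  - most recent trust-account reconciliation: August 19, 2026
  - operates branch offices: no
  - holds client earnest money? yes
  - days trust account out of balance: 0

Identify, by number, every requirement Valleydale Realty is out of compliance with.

2, 4

1. days trust account out of balance 0 ≤ 0 → met
2. advertising compliance review 575 days ago vs limit 540 → not met
3. continuing education 30 days ago vs limit 60 → met
4. condition 'manages rental property' holds; fair-housing training 96 days ago vs limit 90 → not met
5. condition 'operates branch offices' does not hold → requirement n/a → met
6. condition 'holds client earnest money' holds; trust-account reconciliation 228 days ago vs limit 365 → met
7. errors-and-omissions renewal 303 days ago vs limit 540 → met
Not met: 2, 4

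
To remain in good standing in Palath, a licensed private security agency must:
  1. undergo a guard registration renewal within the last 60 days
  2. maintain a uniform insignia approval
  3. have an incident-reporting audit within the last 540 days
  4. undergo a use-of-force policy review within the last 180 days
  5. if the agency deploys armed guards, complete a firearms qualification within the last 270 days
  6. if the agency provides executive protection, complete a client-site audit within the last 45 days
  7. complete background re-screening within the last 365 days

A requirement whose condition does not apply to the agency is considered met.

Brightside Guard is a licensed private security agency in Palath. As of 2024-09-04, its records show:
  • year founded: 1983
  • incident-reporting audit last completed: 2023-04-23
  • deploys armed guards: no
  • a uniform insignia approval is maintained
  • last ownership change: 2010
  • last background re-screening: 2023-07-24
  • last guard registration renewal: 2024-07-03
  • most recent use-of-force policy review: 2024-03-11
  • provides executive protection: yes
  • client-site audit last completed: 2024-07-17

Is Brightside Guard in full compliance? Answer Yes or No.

1. guard registration renewal 63 days ago vs limit 60 → not met
2. uniform insignia approval present → met
3. incident-reporting audit 500 days ago vs limit 540 → met
4. use-of-force policy review 177 days ago vs limit 180 → met
5. condition 'deploys armed guards' does not hold → requirement n/a → met
6. condition 'provides executive protection' holds; client-site audit 49 days ago vs limit 45 → not met
7. background re-screening 408 days ago vs limit 365 → not met
Not met: 1, 6, 7

No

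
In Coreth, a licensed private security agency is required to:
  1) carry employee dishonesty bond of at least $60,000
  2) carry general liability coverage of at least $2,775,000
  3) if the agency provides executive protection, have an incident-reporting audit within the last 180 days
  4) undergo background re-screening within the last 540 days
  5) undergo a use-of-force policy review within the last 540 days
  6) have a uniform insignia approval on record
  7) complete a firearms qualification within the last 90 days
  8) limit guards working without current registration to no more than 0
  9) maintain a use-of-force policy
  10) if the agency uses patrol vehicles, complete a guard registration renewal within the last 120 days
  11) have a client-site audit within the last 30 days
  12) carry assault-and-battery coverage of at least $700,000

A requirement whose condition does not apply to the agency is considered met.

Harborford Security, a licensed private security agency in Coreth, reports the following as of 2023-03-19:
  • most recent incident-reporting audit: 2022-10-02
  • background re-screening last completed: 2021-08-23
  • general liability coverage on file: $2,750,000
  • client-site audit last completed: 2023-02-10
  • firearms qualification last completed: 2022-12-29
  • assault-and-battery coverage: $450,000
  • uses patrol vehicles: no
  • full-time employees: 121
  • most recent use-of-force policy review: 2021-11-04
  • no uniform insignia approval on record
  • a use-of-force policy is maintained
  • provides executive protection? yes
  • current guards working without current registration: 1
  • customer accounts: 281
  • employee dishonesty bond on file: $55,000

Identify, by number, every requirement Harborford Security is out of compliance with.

1. employee dishonesty bond $55,000 < $60,000 → not met
2. general liability coverage $2,750,000 < $2,775,000 → not met
3. condition 'provides executive protection' holds; incident-reporting audit 168 days ago vs limit 180 → met
4. background re-screening 573 days ago vs limit 540 → not met
5. use-of-force policy review 500 days ago vs limit 540 → met
6. uniform insignia approval absent → not met
7. firearms qualification 80 days ago vs limit 90 → met
8. guards working without current registration 1 > 0 → not met
9. use-of-force policy present → met
10. condition 'uses patrol vehicles' does not hold → requirement n/a → met
11. client-site audit 37 days ago vs limit 30 → not met
12. assault-and-battery coverage $450,000 < $700,000 → not met
Not met: 1, 2, 4, 6, 8, 11, 12

1, 2, 4, 6, 8, 11, 12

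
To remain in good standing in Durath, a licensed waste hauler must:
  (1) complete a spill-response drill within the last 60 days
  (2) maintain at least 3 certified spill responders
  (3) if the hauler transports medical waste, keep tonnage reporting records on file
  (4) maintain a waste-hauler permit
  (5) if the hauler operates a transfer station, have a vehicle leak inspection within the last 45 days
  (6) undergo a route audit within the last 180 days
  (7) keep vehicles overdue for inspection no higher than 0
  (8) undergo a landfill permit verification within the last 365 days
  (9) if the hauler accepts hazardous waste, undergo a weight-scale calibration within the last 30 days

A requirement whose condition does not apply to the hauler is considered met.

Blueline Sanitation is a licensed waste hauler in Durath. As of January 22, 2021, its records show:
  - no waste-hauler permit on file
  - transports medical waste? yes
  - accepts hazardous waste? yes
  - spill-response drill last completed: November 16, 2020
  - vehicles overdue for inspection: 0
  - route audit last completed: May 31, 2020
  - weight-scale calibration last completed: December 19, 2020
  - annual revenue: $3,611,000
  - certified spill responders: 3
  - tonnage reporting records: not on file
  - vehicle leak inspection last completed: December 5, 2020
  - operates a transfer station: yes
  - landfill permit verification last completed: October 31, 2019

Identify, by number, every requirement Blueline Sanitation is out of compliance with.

1, 3, 4, 5, 6, 8, 9

1. spill-response drill 67 days ago vs limit 60 → not met
2. certified spill responders 3 ≥ 3 → met
3. condition 'transports medical waste' holds; tonnage reporting records absent → not met
4. waste-hauler permit absent → not met
5. condition 'operates a transfer station' holds; vehicle leak inspection 48 days ago vs limit 45 → not met
6. route audit 236 days ago vs limit 180 → not met
7. vehicles overdue for inspection 0 ≤ 0 → met
8. landfill permit verification 449 days ago vs limit 365 → not met
9. condition 'accepts hazardous waste' holds; weight-scale calibration 34 days ago vs limit 30 → not met
Not met: 1, 3, 4, 5, 6, 8, 9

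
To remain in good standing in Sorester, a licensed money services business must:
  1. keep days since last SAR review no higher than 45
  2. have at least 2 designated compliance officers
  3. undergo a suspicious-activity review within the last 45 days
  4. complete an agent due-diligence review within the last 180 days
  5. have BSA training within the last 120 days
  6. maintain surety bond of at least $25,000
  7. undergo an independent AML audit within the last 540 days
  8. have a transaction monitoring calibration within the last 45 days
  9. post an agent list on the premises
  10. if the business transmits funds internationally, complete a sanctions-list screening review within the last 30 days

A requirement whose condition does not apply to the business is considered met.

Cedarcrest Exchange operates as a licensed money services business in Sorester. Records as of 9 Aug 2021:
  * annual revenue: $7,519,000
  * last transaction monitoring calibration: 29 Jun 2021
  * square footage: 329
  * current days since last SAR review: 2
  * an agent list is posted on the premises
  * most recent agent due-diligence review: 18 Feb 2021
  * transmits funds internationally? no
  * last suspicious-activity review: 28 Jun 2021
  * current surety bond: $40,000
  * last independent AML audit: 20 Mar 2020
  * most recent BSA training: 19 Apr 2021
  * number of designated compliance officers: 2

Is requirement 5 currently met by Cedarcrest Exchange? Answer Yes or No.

5. BSA training 112 days ago vs limit 120 → met

Yes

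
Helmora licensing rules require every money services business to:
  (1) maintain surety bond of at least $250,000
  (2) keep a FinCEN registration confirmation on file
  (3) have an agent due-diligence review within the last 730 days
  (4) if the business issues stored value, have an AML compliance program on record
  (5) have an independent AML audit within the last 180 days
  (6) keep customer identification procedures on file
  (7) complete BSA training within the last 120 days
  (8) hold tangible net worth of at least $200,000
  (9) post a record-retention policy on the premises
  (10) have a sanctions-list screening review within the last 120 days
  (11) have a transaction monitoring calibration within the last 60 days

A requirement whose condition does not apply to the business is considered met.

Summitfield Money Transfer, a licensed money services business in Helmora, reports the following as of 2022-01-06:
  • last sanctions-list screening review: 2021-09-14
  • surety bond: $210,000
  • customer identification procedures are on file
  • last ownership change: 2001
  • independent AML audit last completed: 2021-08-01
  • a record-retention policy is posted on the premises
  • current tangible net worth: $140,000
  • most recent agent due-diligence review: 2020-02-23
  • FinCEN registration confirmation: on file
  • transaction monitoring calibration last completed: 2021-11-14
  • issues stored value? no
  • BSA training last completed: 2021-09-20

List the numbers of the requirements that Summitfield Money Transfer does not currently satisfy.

1, 8

1. surety bond $210,000 < $250,000 → not met
2. FinCEN registration confirmation present → met
3. agent due-diligence review 683 days ago vs limit 730 → met
4. condition 'issues stored value' does not hold → requirement n/a → met
5. independent AML audit 158 days ago vs limit 180 → met
6. customer identification procedures present → met
7. BSA training 108 days ago vs limit 120 → met
8. tangible net worth $140,000 < $200,000 → not met
9. record-retention policy present → met
10. sanctions-list screening review 114 days ago vs limit 120 → met
11. transaction monitoring calibration 53 days ago vs limit 60 → met
Not met: 1, 8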